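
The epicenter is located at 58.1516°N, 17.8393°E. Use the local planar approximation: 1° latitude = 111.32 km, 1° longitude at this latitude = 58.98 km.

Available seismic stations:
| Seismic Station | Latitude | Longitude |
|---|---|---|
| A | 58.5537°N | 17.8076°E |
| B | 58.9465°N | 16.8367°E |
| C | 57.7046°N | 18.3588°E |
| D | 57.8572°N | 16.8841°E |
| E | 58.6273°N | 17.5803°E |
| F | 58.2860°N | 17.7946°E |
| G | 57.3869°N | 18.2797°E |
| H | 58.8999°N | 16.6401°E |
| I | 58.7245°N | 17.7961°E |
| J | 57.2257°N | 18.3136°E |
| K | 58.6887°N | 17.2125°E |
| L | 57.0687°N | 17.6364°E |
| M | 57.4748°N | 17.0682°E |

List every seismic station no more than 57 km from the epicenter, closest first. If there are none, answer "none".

F, A, E

Distances from 58.1516°N, 17.8393°E:
A: √((0.4021·111.32)² + (-0.0317·58.98)²) = √(2003.616233 + 3.495651) = 44.8008 km
B: √((0.7949·111.32)² + (-1.0026·58.98)²) = √(7830.173574 + 3496.752846) = 106.4280 km
C: √((-0.4470·111.32)² + (0.5195·58.98)²) = √(2476.061581 + 938.816341) = 58.4370 km
D: √((-0.2944·111.32)² + (-0.9552·58.98)²) = √(1074.043835 + 3173.935991) = 65.1765 km
E: √((0.4757·111.32)² + (-0.2590·58.98)²) = √(2804.223976 + 233.350677) = 55.1142 km
F: √((0.1344·111.32)² + (-0.0447·58.98)²) = √(223.843729 + 6.950637) = 15.1919 km
G: √((-0.7647·111.32)² + (0.4404·58.98)²) = √(7246.504658 + 674.689819) = 89.0011 km
H: √((0.7483·111.32)² + (-1.1992·58.98)²) = √(6939.015950 + 5002.565413) = 109.2775 km
I: √((0.5729·111.32)² + (-0.0432·58.98)²) = √(4067.279706 + 6.491978) = 63.8261 km
J: √((-0.9259·111.32)² + (0.4743·58.98)²) = √(10623.669796 + 782.556649) = 106.7999 km
K: √((0.5371·111.32)² + (-0.6268·58.98)²) = √(3574.840752 + 1366.682118) = 70.2960 km
L: √((-1.0829·111.32)² + (-0.2029·58.98)²) = √(14531.923493 + 143.210094) = 121.1410 km
M: √((-0.6768·111.32)² + (-0.7711·58.98)²) = √(5676.322938 + 2068.382919) = 88.0040 km
Threshold 57 km: F (15.1919 km), A (44.8008 km), E (55.1142 km) are within range.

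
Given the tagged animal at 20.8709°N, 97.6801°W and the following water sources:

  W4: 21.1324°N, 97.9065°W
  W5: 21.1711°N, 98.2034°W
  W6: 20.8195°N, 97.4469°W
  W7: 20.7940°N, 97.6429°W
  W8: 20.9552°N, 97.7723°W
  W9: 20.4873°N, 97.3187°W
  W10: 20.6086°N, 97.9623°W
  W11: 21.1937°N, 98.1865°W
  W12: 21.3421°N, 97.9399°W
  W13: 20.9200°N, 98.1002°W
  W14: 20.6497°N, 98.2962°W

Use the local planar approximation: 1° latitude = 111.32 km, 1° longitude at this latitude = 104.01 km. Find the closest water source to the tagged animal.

W7

Distances from 20.8709°N, 97.6801°W:
W4: √((0.2615·111.32)² + (-0.2264·104.01)²) = √(847.402580 + 554.501899) = 37.4420 km
W5: √((0.3002·111.32)² + (-0.5233·104.01)²) = √(1116.780369 + 2962.454319) = 63.8689 km
W6: √((-0.0514·111.32)² + (0.2332·104.01)²) = √(32.739545 + 588.311428) = 24.9209 km
W7: √((-0.0769·111.32)² + (0.0372·104.01)²) = √(73.282297 + 14.970492) = 9.3943 km
W8: √((0.0843·111.32)² + (-0.0922·104.01)²) = √(88.064636 + 91.962768) = 13.4174 km
W9: √((-0.3836·111.32)² + (0.3614·104.01)²) = √(1823.490866 + 1412.949009) = 56.8897 km
W10: √((-0.2623·111.32)² + (-0.2822·104.01)²) = √(852.595383 + 861.517714) = 41.4018 km
W11: √((0.3228·111.32)² + (-0.5064·104.01)²) = √(1291.259255 + 2774.198846) = 63.7609 km
W12: √((0.4712·111.32)² + (-0.2598·104.01)²) = √(2751.420437 + 730.177567) = 59.0051 km
W13: √((0.0491·111.32)² + (-0.4201·104.01)²) = √(29.875101 + 1909.218157) = 44.0351 km
W14: √((-0.2212·111.32)² + (-0.6161·104.01)²) = √(606.340588 + 4106.318298) = 68.6488 km
Minimum: W7 at 9.3943 km.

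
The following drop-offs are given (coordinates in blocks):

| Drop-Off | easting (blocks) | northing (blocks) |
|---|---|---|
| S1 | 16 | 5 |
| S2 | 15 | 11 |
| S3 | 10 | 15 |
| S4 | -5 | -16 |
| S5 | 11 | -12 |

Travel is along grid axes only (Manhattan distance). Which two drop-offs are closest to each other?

Pairwise distances:
S1–S2: |-1| + |6| = 1 + 6 = 7 blocks
S1–S3: |-6| + |10| = 6 + 10 = 16 blocks
S1–S4: |-21| + |-21| = 21 + 21 = 42 blocks
S1–S5: |-5| + |-17| = 5 + 17 = 22 blocks
S2–S3: |-5| + |4| = 5 + 4 = 9 blocks
S2–S4: |-20| + |-27| = 20 + 27 = 47 blocks
S2–S5: |-4| + |-23| = 4 + 23 = 27 blocks
S3–S4: |-15| + |-31| = 15 + 31 = 46 blocks
S3–S5: |1| + |-27| = 1 + 27 = 28 blocks
S4–S5: |16| + |4| = 16 + 4 = 20 blocks
Closest pair: S1–S2 at 7 blocks.

S1 and S2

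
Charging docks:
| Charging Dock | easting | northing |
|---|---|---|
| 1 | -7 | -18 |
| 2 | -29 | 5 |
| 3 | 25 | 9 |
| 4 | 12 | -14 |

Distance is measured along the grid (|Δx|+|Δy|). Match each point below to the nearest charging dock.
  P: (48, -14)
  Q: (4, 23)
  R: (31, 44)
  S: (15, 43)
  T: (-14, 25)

P at (48, -14):
  1: |-55| + |-4| = 55 + 4 = 59
  2: |-77| + |19| = 77 + 19 = 96
  3: |-23| + |23| = 23 + 23 = 46
  4: |-36| + |0| = 36 + 0 = 36
  → nearest: 4 (36)
Q at (4, 23):
  1: |-11| + |-41| = 11 + 41 = 52
  2: |-33| + |-18| = 33 + 18 = 51
  3: |21| + |-14| = 21 + 14 = 35
  4: |8| + |-37| = 8 + 37 = 45
  → nearest: 3 (35)
R at (31, 44):
  1: |-38| + |-62| = 38 + 62 = 100
  2: |-60| + |-39| = 60 + 39 = 99
  3: |-6| + |-35| = 6 + 35 = 41
  4: |-19| + |-58| = 19 + 58 = 77
  → nearest: 3 (41)
S at (15, 43):
  1: |-22| + |-61| = 22 + 61 = 83
  2: |-44| + |-38| = 44 + 38 = 82
  3: |10| + |-34| = 10 + 34 = 44
  4: |-3| + |-57| = 3 + 57 = 60
  → nearest: 3 (44)
T at (-14, 25):
  1: |7| + |-43| = 7 + 43 = 50
  2: |-15| + |-20| = 15 + 20 = 35
  3: |39| + |-16| = 39 + 16 = 55
  4: |26| + |-39| = 26 + 39 = 65
  → nearest: 2 (35)

P→4; Q→3; R→3; S→3; T→2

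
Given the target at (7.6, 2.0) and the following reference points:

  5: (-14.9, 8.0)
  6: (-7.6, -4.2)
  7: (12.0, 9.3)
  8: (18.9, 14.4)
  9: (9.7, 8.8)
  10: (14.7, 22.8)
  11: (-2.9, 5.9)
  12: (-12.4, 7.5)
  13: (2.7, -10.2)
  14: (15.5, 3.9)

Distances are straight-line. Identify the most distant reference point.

5

Distances from (7.6, 2.0):
5: 23.3
6: 16.4
7: 8.5
8: 16.8
9: 7.1
10: 22.0
11: 11.2
12: 20.7
13: 13.1
14: 8.1
Maximum: 5 at 23.3.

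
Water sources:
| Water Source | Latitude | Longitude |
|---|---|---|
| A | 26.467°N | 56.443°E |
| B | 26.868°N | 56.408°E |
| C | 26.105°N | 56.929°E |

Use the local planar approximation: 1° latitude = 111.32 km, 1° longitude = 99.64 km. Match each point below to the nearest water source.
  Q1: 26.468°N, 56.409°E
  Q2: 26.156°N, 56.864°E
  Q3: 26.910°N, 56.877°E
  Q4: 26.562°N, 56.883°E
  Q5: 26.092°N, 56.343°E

Q1 at 26.468°N, 56.409°E:
  A: 3.390 km
  B: 44.528 km
  C: 65.707 km
  → nearest: A (3.390 km)
Q2 at 26.156°N, 56.864°E:
  A: 54.390 km
  B: 91.359 km
  C: 8.613 km
  → nearest: C (8.613 km)
Q3 at 26.910°N, 56.877°E:
  A: 65.589 km
  B: 46.964 km
  C: 89.762 km
  → nearest: B (46.964 km)
Q4 at 26.562°N, 56.883°E:
  A: 45.099 km
  B: 58.313 km
  C: 51.079 km
  → nearest: A (45.099 km)
Q5 at 26.092°N, 56.343°E:
  A: 42.918 km
  B: 86.627 km
  C: 58.407 km
  → nearest: A (42.918 km)

Q1→A; Q2→C; Q3→B; Q4→A; Q5→A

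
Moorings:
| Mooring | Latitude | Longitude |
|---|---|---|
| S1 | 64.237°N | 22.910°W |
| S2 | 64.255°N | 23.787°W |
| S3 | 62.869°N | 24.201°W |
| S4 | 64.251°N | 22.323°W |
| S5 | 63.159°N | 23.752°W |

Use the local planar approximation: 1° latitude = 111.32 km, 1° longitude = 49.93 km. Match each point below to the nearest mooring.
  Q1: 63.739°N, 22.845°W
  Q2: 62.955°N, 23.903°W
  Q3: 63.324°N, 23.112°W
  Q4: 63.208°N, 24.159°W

Q1→S1; Q2→S3; Q3→S5; Q4→S5

Q1 at 63.739°N, 22.845°W:
  S1: 55.532 km
  S2: 74.241 km
  S3: 118.168 km
  S4: 62.672 km
  S5: 78.864 km
  → nearest: S1 (55.532 km)
Q2 at 62.955°N, 23.903°W:
  S1: 151.079 km
  S2: 144.832 km
  S3: 17.693 km
  S4: 164.431 km
  S5: 23.928 km
  → nearest: S3 (17.693 km)
Q3 at 63.324°N, 23.112°W:
  S1: 102.134 km
  S2: 108.981 km
  S3: 74.310 km
  S4: 110.458 km
  S5: 36.858 km
  → nearest: S5 (36.858 km)
Q4 at 63.208°N, 24.159°W:
  S1: 130.424 km
  S2: 118.023 km
  S3: 37.796 km
  S4: 147.934 km
  S5: 21.041 km
  → nearest: S5 (21.041 km)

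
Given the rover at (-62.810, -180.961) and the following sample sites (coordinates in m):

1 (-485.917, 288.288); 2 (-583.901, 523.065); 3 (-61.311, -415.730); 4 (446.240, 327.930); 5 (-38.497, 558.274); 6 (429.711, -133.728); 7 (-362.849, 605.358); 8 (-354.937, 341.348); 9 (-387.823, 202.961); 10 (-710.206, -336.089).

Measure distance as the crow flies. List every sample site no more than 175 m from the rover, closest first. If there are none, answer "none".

none

Distances from (-62.810, -180.961):
1: 631.834 m
2: 875.893 m
3: 234.774 m
4: 719.793 m
5: 739.635 m
6: 494.781 m
7: 841.618 m
8: 598.452 m
9: 503.020 m
10: 665.722 m
Threshold 175 m: none within range.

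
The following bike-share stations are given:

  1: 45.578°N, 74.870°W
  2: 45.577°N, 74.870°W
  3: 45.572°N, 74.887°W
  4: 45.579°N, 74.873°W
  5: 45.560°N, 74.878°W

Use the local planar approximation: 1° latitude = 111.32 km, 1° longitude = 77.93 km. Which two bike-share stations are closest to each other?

Pairwise distances:
1–2: 0.111 km
1–3: 1.484 km
1–4: 0.259 km
1–5: 2.099 km
2–3: 1.437 km
2–4: 0.323 km
2–5: 1.992 km
3–4: 1.341 km
3–5: 1.509 km
4–5: 2.151 km
Closest pair: 1–2 at 0.111 km.

1 and 2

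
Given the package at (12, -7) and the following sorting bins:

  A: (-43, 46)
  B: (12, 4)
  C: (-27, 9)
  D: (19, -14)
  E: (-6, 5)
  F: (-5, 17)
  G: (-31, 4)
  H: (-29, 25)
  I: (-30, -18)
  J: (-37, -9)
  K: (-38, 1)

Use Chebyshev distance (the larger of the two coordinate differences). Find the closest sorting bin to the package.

Distances from (12, -7):
A: 55
B: 11
C: 39
D: 7
E: 18
F: 24
G: 43
H: 41
I: 42
J: 49
K: 50
Minimum: D at 7.

D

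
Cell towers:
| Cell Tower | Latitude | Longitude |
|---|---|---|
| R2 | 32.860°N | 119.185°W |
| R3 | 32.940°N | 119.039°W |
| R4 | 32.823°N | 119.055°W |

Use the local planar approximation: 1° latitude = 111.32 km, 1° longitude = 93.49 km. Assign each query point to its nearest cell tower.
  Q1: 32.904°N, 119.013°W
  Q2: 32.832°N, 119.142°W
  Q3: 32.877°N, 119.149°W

Q1 at 32.904°N, 119.013°W:
  R2: √((-0.044·111.32)² + (-0.172·93.49)²) = √(23.99119 + 258.57540) = 16.810 km
  R3: √((0.036·111.32)² + (-0.026·93.49)²) = √(16.06022 + 5.90850) = 4.687 km
  R4: √((-0.081·111.32)² + (-0.042·93.49)²) = √(81.30485 + 15.41803) = 9.835 km
  → nearest: R3 (4.687 km)
Q2 at 32.832°N, 119.142°W:
  R2: √((0.028·111.32)² + (-0.043·93.49)²) = √(9.71544 + 16.16096) = 5.087 km
  R3: √((0.108·111.32)² + (0.103·93.49)²) = √(144.54195 + 92.72669) = 15.404 km
  R4: √((-0.009·111.32)² + (0.087·93.49)²) = √(1.00376 + 66.15594) = 8.195 km
  → nearest: R2 (5.087 km)
Q3 at 32.877°N, 119.149°W:
  R2: √((-0.017·111.32)² + (-0.036·93.49)²) = √(3.58133 + 11.32753) = 3.861 km
  R3: √((0.063·111.32)² + (0.110·93.49)²) = √(49.18441 + 105.75860) = 12.448 km
  R4: √((-0.054·111.32)² + (0.094·93.49)²) = √(36.13549 + 77.23000) = 10.647 km
  → nearest: R2 (3.861 km)

Q1→R3; Q2→R2; Q3→R2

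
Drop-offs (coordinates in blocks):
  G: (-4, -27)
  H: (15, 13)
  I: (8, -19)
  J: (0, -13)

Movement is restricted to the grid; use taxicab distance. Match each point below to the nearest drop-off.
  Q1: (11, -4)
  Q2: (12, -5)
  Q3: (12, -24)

Q1 at (11, -4):
  G: 38 blocks
  H: 21 blocks
  I: 18 blocks
  J: 20 blocks
  → nearest: I (18 blocks)
Q2 at (12, -5):
  G: 38 blocks
  H: 21 blocks
  I: 18 blocks
  J: 20 blocks
  → nearest: I (18 blocks)
Q3 at (12, -24):
  G: 19 blocks
  H: 40 blocks
  I: 9 blocks
  J: 23 blocks
  → nearest: I (9 blocks)

Q1→I; Q2→I; Q3→I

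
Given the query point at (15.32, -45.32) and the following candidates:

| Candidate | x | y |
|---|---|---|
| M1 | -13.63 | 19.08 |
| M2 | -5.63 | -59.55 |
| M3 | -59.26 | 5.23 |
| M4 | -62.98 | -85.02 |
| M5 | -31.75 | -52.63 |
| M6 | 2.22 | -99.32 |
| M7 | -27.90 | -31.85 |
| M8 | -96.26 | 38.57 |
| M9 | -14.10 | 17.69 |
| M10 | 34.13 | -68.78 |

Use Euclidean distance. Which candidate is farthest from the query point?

M8

Distances from (15.32, -45.32):
M1: √((-28.95)² + (64.40)²) = √(838.1025 + 4147.3600) = 70.61
M2: √((-20.95)² + (-14.23)²) = √(438.9025 + 202.4929) = 25.33
M3: √((-74.58)² + (50.55)²) = √(5562.1764 + 2555.3025) = 90.10
M4: √((-78.30)² + (-39.70)²) = √(6130.8900 + 1576.0900) = 87.79
M5: √((-47.07)² + (-7.31)²) = √(2215.5849 + 53.4361) = 47.63
M6: √((-13.10)² + (-54.00)²) = √(171.6100 + 2916.0000) = 55.57
M7: √((-43.22)² + (13.47)²) = √(1867.9684 + 181.4409) = 45.27
M8: √((-111.58)² + (83.89)²) = √(12450.0964 + 7037.5321) = 139.60
M9: √((-29.42)² + (63.01)²) = √(865.5364 + 3970.2601) = 69.54
M10: √((18.81)² + (-23.46)²) = √(353.8161 + 550.3716) = 30.07
Maximum: M8 at 139.60.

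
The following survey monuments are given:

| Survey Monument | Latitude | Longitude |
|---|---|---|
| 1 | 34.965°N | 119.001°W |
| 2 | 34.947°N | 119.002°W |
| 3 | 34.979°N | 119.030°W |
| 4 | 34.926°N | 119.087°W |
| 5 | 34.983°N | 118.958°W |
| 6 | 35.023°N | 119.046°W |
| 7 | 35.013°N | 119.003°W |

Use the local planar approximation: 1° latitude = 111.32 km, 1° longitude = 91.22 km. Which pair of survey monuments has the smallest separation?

Pairwise distances:
1–2: √((-0.018·111.32)² + (-0.001·91.22)²) = √(4.01505 + 0.00832) = 2.006 km
1–3: √((0.014·111.32)² + (-0.029·91.22)²) = √(2.42886 + 6.99804) = 3.070 km
1–4: √((-0.039·111.32)² + (-0.086·91.22)²) = √(18.84845 + 61.54277) = 8.966 km
1–5: √((0.018·111.32)² + (0.043·91.22)²) = √(4.01505 + 15.38569) = 4.405 km
1–6: √((0.058·111.32)² + (-0.045·91.22)²) = √(41.68717 + 16.85020) = 7.651 km
1–7: √((0.048·111.32)² + (-0.002·91.22)²) = √(28.55150 + 0.03328) = 5.346 km
2–3: √((0.032·111.32)² + (-0.028·91.22)²) = √(12.68955 + 6.52373) = 4.383 km
2–4: √((-0.021·111.32)² + (-0.085·91.22)²) = √(5.46493 + 60.11986) = 8.098 km
2–5: √((0.036·111.32)² + (0.044·91.22)²) = √(16.06022 + 16.10963) = 5.672 km
2–6: √((0.076·111.32)² + (-0.044·91.22)²) = √(71.57701 + 16.10963) = 9.364 km
2–7: √((0.066·111.32)² + (-0.001·91.22)²) = √(53.98017 + 0.00832) = 7.348 km
3–4: √((-0.053·111.32)² + (-0.057·91.22)²) = √(34.80953 + 27.03522) = 7.864 km
3–5: √((0.004·111.32)² + (0.072·91.22)²) = √(0.19827 + 43.13652) = 6.583 km
3–6: √((0.044·111.32)² + (-0.016·91.22)²) = √(23.99119 + 2.13020) = 5.111 km
3–7: √((0.034·111.32)² + (0.027·91.22)²) = √(14.32532 + 6.06607) = 4.516 km
4–5: √((0.057·111.32)² + (0.129·91.22)²) = √(40.26207 + 138.47123) = 13.369 km
4–6: √((0.097·111.32)² + (0.041·91.22)²) = √(116.59767 + 13.98775) = 11.427 km
4–7: √((0.087·111.32)² + (0.084·91.22)²) = √(93.79613 + 58.71360) = 12.349 km
5–6: √((0.040·111.32)² + (-0.088·91.22)²) = √(19.82743 + 64.43851) = 9.180 km
5–7: √((0.030·111.32)² + (-0.045·91.22)²) = √(11.15293 + 16.85020) = 5.292 km
6–7: √((-0.010·111.32)² + (0.043·91.22)²) = √(1.23921 + 15.38569) = 4.077 km
Closest pair: 1–2 at 2.006 km.

1 and 2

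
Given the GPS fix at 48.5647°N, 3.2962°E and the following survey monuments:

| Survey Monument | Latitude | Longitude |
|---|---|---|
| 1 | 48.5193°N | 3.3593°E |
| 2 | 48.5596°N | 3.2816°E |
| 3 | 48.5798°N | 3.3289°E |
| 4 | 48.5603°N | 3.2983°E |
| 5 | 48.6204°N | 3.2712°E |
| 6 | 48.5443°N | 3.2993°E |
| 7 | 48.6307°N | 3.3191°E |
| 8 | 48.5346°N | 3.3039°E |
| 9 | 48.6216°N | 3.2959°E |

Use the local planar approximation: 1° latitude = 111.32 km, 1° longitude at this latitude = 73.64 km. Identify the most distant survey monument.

7

Distances from 48.5647°N, 3.2962°E:
1: √((-0.0454·111.32)² + (0.0631·73.64)²) = √(25.542188 + 21.591672) = 6.8654 km
2: √((-0.0051·111.32)² + (-0.0146·73.64)²) = √(0.322320 + 1.155935) = 1.2158 km
3: √((0.0151·111.32)² + (0.0327·73.64)²) = √(2.825532 + 5.798599) = 2.9367 km
4: √((-0.0044·111.32)² + (0.0021·73.64)²) = √(0.239912 + 0.023915) = 0.5136 km
5: √((0.0557·111.32)² + (-0.0250·73.64)²) = √(38.446498 + 3.389281) = 6.4681 km
6: √((-0.0204·111.32)² + (0.0031·73.64)²) = √(5.157114 + 0.052114) = 2.2824 km
7: √((0.0660·111.32)² + (0.0229·73.64)²) = √(53.980172 + 2.843797) = 7.5382 km
8: √((-0.0301·111.32)² + (0.0077·73.64)²) = √(11.227405 + 0.321521) = 3.3984 km
9: √((0.0569·111.32)² + (-0.0003·73.64)²) = √(40.120924 + 0.000488) = 6.3341 km
Maximum: 7 at 7.5382 km.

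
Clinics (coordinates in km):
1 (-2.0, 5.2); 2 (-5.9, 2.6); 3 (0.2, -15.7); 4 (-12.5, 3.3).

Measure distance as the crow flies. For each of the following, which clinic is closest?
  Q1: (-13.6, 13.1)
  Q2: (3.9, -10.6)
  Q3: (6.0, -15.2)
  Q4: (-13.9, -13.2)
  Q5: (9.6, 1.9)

Q1 at (-13.6, 13.1):
  1: √((11.6)² + (-7.9)²) = √(134.560000 + 62.410000) = 14.0346 km
  2: √((7.7)² + (-10.5)²) = √(59.290000 + 110.250000) = 13.0208 km
  3: √((13.8)² + (-28.8)²) = √(190.440000 + 829.440000) = 31.9356 km
  4: √((1.1)² + (-9.8)²) = √(1.210000 + 96.040000) = 9.8615 km
  → nearest: 4 (9.8615 km)
Q2 at (3.9, -10.6):
  1: √((-5.9)² + (15.8)²) = √(34.810000 + 249.640000) = 16.8656 km
  2: √((-9.8)² + (13.2)²) = √(96.040000 + 174.240000) = 16.4402 km
  3: √((-3.7)² + (-5.1)²) = √(13.690000 + 26.010000) = 6.3008 km
  4: √((-16.4)² + (13.9)²) = √(268.960000 + 193.210000) = 21.4981 km
  → nearest: 3 (6.3008 km)
Q3 at (6.0, -15.2):
  1: √((-8.0)² + (20.4)²) = √(64.000000 + 416.160000) = 21.9126 km
  2: √((-11.9)² + (17.8)²) = √(141.610000 + 316.840000) = 21.4114 km
  3: √((-5.8)² + (-0.5)²) = √(33.640000 + 0.250000) = 5.8215 km
  4: √((-18.5)² + (18.5)²) = √(342.250000 + 342.250000) = 26.1630 km
  → nearest: 3 (5.8215 km)
Q4 at (-13.9, -13.2):
  1: √((11.9)² + (18.4)²) = √(141.610000 + 338.560000) = 21.9128 km
  2: √((8.0)² + (15.8)²) = √(64.000000 + 249.640000) = 17.7099 km
  3: √((14.1)² + (-2.5)²) = √(198.810000 + 6.250000) = 14.3199 km
  4: √((1.4)² + (16.5)²) = √(1.960000 + 272.250000) = 16.5593 km
  → nearest: 3 (14.3199 km)
Q5 at (9.6, 1.9):
  1: √((-11.6)² + (3.3)²) = √(134.560000 + 10.890000) = 12.0603 km
  2: √((-15.5)² + (0.7)²) = √(240.250000 + 0.490000) = 15.5158 km
  3: √((-9.4)² + (-17.6)²) = √(88.360000 + 309.760000) = 19.9529 km
  4: √((-22.1)² + (1.4)²) = √(488.410000 + 1.960000) = 22.1443 km
  → nearest: 1 (12.0603 km)

Q1→4; Q2→3; Q3→3; Q4→3; Q5→1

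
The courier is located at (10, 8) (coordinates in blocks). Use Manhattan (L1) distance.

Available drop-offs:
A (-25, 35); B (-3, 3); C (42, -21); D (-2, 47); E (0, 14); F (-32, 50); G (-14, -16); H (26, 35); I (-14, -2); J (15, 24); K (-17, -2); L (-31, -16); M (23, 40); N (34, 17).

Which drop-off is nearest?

E

Distances from (10, 8):
A: |-35| + |27| = 35 + 27 = 62 blocks
B: |-13| + |-5| = 13 + 5 = 18 blocks
C: |32| + |-29| = 32 + 29 = 61 blocks
D: |-12| + |39| = 12 + 39 = 51 blocks
E: |-10| + |6| = 10 + 6 = 16 blocks
F: |-42| + |42| = 42 + 42 = 84 blocks
G: |-24| + |-24| = 24 + 24 = 48 blocks
H: |16| + |27| = 16 + 27 = 43 blocks
I: |-24| + |-10| = 24 + 10 = 34 blocks
J: |5| + |16| = 5 + 16 = 21 blocks
K: |-27| + |-10| = 27 + 10 = 37 blocks
L: |-41| + |-24| = 41 + 24 = 65 blocks
M: |13| + |32| = 13 + 32 = 45 blocks
N: |24| + |9| = 24 + 9 = 33 blocks
Minimum: E at 16 blocks.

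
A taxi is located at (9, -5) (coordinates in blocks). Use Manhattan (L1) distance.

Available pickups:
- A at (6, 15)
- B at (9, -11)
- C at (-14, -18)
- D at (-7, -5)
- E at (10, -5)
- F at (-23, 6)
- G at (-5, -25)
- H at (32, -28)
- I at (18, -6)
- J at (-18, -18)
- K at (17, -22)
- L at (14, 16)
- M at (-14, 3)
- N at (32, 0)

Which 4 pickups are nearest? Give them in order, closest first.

E, B, I, D

Distances from (9, -5):
A: 23 blocks
B: 6 blocks
C: 36 blocks
D: 16 blocks
E: 1 blocks
F: 43 blocks
G: 34 blocks
H: 46 blocks
I: 10 blocks
J: 40 blocks
K: 25 blocks
L: 26 blocks
M: 31 blocks
N: 28 blocks
Sorted: E (1 blocks) < B (6 blocks) < I (10 blocks) < D (16 blocks) < A (23 blocks) < K (25 blocks) < …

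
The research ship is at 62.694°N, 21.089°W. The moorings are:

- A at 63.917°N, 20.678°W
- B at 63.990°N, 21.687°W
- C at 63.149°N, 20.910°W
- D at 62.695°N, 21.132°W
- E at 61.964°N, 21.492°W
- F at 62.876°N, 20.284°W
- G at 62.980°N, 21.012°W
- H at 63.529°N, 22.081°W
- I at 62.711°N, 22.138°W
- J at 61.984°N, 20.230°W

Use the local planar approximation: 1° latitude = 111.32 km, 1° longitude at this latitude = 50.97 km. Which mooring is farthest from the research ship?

B

Distances from 62.694°N, 21.089°W:
A: √((1.223·111.32)² + (0.411·50.97)²) = √(18535.28676 + 438.84677) = 137.747 km
B: √((1.296·111.32)² + (-0.598·50.97)²) = √(20814.04065 + 929.03406) = 147.455 km
C: √((0.455·111.32)² + (0.179·50.97)²) = √(2565.48328 + 83.24062) = 51.466 km
D: √((0.001·111.32)² + (-0.043·50.97)²) = √(0.01239 + 4.80359) = 2.195 km
E: √((-0.730·111.32)² + (-0.403·50.97)²) = √(6603.77268 + 421.92898) = 83.819 km
F: √((0.182·111.32)² + (0.805·50.97)²) = √(410.47732 + 1683.53065) = 45.760 km
G: √((0.286·111.32)² + (0.077·50.97)²) = √(1013.62768 + 15.40319) = 32.079 km
H: √((0.835·111.32)² + (-0.992·50.97)²) = √(8640.11148 + 2556.54011) = 105.814 km
I: √((0.017·111.32)² + (-1.049·50.97)²) = √(3.58133 + 2858.77676) = 53.501 km
J: √((-0.710·111.32)² + (0.859·50.97)²) = √(6246.87898 + 1916.97123) = 90.354 km
Maximum: B at 147.455 km.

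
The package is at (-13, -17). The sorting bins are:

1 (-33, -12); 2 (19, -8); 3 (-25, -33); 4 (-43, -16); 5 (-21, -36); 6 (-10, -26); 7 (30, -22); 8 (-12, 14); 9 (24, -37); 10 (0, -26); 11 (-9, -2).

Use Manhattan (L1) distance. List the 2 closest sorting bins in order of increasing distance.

Distances from (-13, -17):
1: |-20| + |5| = 20 + 5 = 25
2: |32| + |9| = 32 + 9 = 41
3: |-12| + |-16| = 12 + 16 = 28
4: |-30| + |1| = 30 + 1 = 31
5: |-8| + |-19| = 8 + 19 = 27
6: |3| + |-9| = 3 + 9 = 12
7: |43| + |-5| = 43 + 5 = 48
8: |1| + |31| = 1 + 31 = 32
9: |37| + |-20| = 37 + 20 = 57
10: |13| + |-9| = 13 + 9 = 22
11: |4| + |15| = 4 + 15 = 19
Sorted: 6 (12) < 11 (19) < 10 (22) < 1 (25) < …

6, 11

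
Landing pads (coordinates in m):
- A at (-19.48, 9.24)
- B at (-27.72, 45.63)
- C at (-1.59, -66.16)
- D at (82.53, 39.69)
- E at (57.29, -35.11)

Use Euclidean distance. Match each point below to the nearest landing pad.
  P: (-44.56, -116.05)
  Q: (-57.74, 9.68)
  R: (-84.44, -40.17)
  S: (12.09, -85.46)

P at (-44.56, -116.05):
  A: 127.78 m
  B: 162.55 m
  C: 65.84 m
  D: 201.01 m
  E: 130.09 m
  → nearest: C (65.84 m)
Q at (-57.74, 9.68):
  A: 38.26 m
  B: 46.84 m
  C: 94.36 m
  D: 143.44 m
  E: 123.44 m
  → nearest: A (38.26 m)
R at (-84.44, -40.17):
  A: 81.62 m
  B: 102.85 m
  C: 86.83 m
  D: 185.09 m
  E: 141.82 m
  → nearest: A (81.62 m)
S at (12.09, -85.46):
  A: 99.82 m
  B: 137.00 m
  C: 23.66 m
  D: 143.61 m
  E: 67.66 m
  → nearest: C (23.66 m)

P→C; Q→A; R→A; S→C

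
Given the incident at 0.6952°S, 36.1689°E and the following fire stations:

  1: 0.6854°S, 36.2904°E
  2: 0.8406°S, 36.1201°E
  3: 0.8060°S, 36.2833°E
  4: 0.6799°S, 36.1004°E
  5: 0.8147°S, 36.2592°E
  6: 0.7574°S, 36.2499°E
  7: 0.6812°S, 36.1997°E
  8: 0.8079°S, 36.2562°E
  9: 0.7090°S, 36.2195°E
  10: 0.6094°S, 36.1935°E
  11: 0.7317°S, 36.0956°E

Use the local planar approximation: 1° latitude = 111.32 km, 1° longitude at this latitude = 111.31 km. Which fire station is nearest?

Distances from 0.6952°S, 36.1689°E:
1: 13.5681 km
2: 17.0731 km
3: 17.7281 km
4: 7.8126 km
5: 16.6731 km
6: 11.3681 km
7: 3.7660 km
8: 15.8689 km
9: 5.8380 km
10: 9.9360 km
11: 9.1148 km
Minimum: 7 at 3.7660 km.

7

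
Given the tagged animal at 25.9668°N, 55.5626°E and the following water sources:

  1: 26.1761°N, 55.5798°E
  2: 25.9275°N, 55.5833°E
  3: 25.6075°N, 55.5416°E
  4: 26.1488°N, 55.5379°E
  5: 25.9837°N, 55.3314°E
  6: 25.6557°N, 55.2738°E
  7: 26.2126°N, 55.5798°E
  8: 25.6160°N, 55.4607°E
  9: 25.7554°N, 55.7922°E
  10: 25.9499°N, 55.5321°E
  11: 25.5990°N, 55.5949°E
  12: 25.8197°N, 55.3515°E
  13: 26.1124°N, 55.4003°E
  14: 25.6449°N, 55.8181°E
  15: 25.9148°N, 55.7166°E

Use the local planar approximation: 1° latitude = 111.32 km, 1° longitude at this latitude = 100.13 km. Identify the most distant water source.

Distances from 25.9668°N, 55.5626°E:
1: √((0.2093·111.32)² + (0.0172·100.13)²) = √(542.856262 + 2.966097) = 23.3628 km
2: √((-0.0393·111.32)² + (0.0207·100.13)²) = √(19.139540 + 4.296048) = 4.8410 km
3: √((-0.3593·111.32)² + (-0.0210·100.13)²) = √(1599.782087 + 4.421473) = 40.0525 km
4: √((0.1820·111.32)² + (-0.0247·100.13)²) = √(410.477325 + 6.116773) = 20.4106 km
5: √((0.0169·111.32)² + (-0.2312·100.13)²) = √(3.539320 + 535.925093) = 23.2264 km
6: √((-0.3111·111.32)² + (-0.2888·100.13)²) = √(1199.351320 + 836.224351) = 45.1174 km
7: √((0.2458·111.32)² + (0.0172·100.13)²) = √(748.703998 + 2.966097) = 27.4166 km
8: √((-0.3508·111.32)² + (-0.1019·100.13)²) = √(1524.984975 + 104.106249) = 40.3620 km
9: √((-0.2114·111.32)² + (0.2296·100.13)²) = √(553.804348 + 528.533111) = 32.8989 km
10: √((-0.0169·111.32)² + (-0.0305·100.13)²) = √(3.539320 + 9.326702) = 3.5869 km
11: √((-0.3678·111.32)² + (0.0323·100.13)²) = √(1676.369865 + 10.460043) = 41.0710 km
12: √((-0.1471·111.32)² + (-0.2111·100.13)²) = √(268.146258 + 446.791497) = 26.7383 km
13: √((0.1456·111.32)² + (-0.1623·100.13)²) = √(262.705488 + 264.098219) = 22.9522 km
14: √((-0.3219·111.32)² + (0.2555·100.13)²) = √(1284.068963 + 654.500890) = 44.0292 km
15: √((-0.0520·111.32)² + (0.1540·100.13)²) = √(33.508353 + 237.777017) = 16.4707 km
Maximum: 6 at 45.1174 km.

6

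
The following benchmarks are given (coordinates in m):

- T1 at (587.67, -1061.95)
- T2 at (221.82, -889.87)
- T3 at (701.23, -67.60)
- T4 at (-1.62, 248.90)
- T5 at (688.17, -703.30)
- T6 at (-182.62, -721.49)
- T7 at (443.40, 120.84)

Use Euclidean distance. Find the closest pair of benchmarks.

Pairwise distances:
T3–T7: 319.35 m
T1–T5: 372.46 m
T1–T2: 404.30 m
T2–T6: 438.09 m
T4–T7: 463.08 m
T2–T5: 502.29 m
T3–T5: 635.83 m
T3–T4: 770.82 m
T1–T6: 842.18 m
T5–T7: 859.72 m
T5–T6: 870.98 m
T2–T3: 951.82 m
T4–T6: 987.13 m
T1–T3: 1000.81 m
T2–T7: 1034.71 m
T6–T7: 1049.49 m
T3–T6: 1099.44 m
T2–T4: 1160.48 m
T4–T5: 1175.80 m
T1–T7: 1191.56 m
T1–T4: 1437.22 m
Closest pair: T3–T7 at 319.35 m.

T3 and T7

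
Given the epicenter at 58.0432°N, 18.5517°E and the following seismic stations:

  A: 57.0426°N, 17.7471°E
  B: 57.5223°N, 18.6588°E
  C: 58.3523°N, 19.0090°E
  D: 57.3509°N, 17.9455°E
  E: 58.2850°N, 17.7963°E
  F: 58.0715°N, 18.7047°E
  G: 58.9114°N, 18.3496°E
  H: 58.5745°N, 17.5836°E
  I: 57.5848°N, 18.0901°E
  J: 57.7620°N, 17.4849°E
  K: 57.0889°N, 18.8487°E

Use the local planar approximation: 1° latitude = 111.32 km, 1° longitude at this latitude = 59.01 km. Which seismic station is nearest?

F

Distances from 58.0432°N, 18.5517°E:
A: √((-1.0006·111.32)² + (-0.8046·59.01)²) = √(12407.017432 + 2254.297792) = 121.0839 km
B: √((-0.5209·111.32)² + (0.1071·59.01)²) = √(3362.444388 + 39.942033) = 58.3300 km
C: √((0.3091·111.32)² + (0.4573·59.01)²) = √(1183.980107 + 728.204959) = 43.7285 km
D: √((-0.6923·111.32)² + (-0.6062·59.01)²) = √(5939.297211 + 1279.626111) = 84.9642 km
E: √((0.2418·111.32)² + (-0.7554·59.01)²) = √(724.534364 + 1987.033505) = 52.0727 km
F: √((0.0283·111.32)² + (0.1530·59.01)²) = √(9.924743 + 81.514354) = 9.5624 km
G: √((0.8682·111.32)² + (-0.2021·59.01)²) = √(9340.840543 + 142.227592) = 97.3810 km
H: √((0.5313·111.32)² + (-0.9681·59.01)²) = √(3498.050115 + 3263.560511) = 82.2290 km
I: √((-0.4584·111.32)² + (-0.4616·59.01)²) = √(2603.967822 + 741.963993) = 57.8440 km
J: √((-0.2812·111.32)² + (-1.0668·59.01)²) = √(979.889329 + 3962.937685) = 70.3052 km
K: √((-0.9543·111.32)² + (0.2970·59.01)²) = √(11285.381450 + 307.159624) = 107.6687 km
Minimum: F at 9.5624 km.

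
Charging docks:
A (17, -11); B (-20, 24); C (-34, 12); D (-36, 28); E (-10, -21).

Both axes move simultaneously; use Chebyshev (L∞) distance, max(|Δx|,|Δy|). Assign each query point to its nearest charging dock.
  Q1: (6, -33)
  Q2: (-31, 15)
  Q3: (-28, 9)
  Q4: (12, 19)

Q1→E; Q2→C; Q3→C; Q4→A

Q1 at (6, -33):
  A: max(|11|, |22|) = 22
  B: max(|-26|, |57|) = 57
  C: max(|-40|, |45|) = 45
  D: max(|-42|, |61|) = 61
  E: max(|-16|, |12|) = 16
  → nearest: E (16)
Q2 at (-31, 15):
  A: max(|48|, |-26|) = 48
  B: max(|11|, |9|) = 11
  C: max(|-3|, |-3|) = 3
  D: max(|-5|, |13|) = 13
  E: max(|21|, |-36|) = 36
  → nearest: C (3)
Q3 at (-28, 9):
  A: max(|45|, |-20|) = 45
  B: max(|8|, |15|) = 15
  C: max(|-6|, |3|) = 6
  D: max(|-8|, |19|) = 19
  E: max(|18|, |-30|) = 30
  → nearest: C (6)
Q4 at (12, 19):
  A: max(|5|, |-30|) = 30
  B: max(|-32|, |5|) = 32
  C: max(|-46|, |-7|) = 46
  D: max(|-48|, |9|) = 48
  E: max(|-22|, |-40|) = 40
  → nearest: A (30)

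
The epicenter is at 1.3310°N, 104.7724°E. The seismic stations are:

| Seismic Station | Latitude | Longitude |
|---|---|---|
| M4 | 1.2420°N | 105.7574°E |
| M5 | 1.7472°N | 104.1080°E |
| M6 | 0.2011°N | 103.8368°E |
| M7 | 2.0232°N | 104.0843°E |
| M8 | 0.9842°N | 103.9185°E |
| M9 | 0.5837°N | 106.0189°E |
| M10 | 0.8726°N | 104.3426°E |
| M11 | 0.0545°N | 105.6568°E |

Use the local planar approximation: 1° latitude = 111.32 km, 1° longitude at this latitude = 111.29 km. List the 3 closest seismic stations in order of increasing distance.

Distances from 1.3310°N, 104.7724°E:
M4: √((-0.0890·111.32)² + (0.9850·111.29)²) = √(98.158160 + 12016.686906) = 110.0675 km
M5: √((0.4162·111.32)² + (-0.6644·111.29)²) = √(2146.597143 + 5467.282720) = 87.2575 km
M6: √((-1.1299·111.32)² + (-0.9356·111.29)²) = √(15820.726130 + 10841.583302) = 163.2860 km
M7: √((0.6922·111.32)² + (-0.6881·111.29)²) = √(5937.581519 + 5864.289483) = 108.6364 km
M8: √((-0.3468·111.32)² + (-0.8539·111.29)²) = √(1490.405941 + 9030.801822) = 102.5729 km
M9: √((-0.7473·111.32)² + (1.2465·111.29)²) = √(6920.482262 + 19244.066567) = 161.7546 km
M10: √((-0.4584·111.32)² + (-0.4298·111.29)²) = √(2603.967822 + 2287.942508) = 69.9422 km
M11: √((-1.2765·111.32)² + (0.8844·111.29)²) = √(20192.404316 + 9687.456216) = 172.8579 km
Sorted: M10 (69.9422 km) < M5 (87.2575 km) < M8 (102.5729 km) < M7 (108.6364 km) < M4 (110.0675 km) < …

M10, M5, M8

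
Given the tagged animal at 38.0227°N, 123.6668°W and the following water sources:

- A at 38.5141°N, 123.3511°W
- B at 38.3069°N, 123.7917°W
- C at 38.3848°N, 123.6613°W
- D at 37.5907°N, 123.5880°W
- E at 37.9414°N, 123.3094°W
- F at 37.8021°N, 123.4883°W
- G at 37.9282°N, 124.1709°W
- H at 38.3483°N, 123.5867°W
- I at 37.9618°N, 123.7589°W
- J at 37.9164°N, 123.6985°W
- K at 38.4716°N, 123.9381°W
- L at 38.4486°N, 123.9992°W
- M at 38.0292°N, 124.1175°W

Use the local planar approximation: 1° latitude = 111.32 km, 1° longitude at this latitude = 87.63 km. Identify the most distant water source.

Distances from 38.0227°N, 123.6668°W:
A: √((0.4914·111.32)² + (0.3157·87.63)²) = √(2992.379698 + 765.340661) = 61.3002 km
B: √((0.2842·111.32)² + (-0.1249·87.63)²) = √(1000.908880 + 119.792740) = 33.4769 km
C: √((0.3621·111.32)² + (0.0055·87.63)²) = √(1624.813224 + 0.232290) = 40.3119 km
D: √((-0.4320·111.32)² + (0.0788·87.63)²) = √(2312.671183 + 47.682395) = 48.5835 km
E: √((-0.0813·111.32)² + (0.3574·87.63)²) = √(81.908220 + 980.877381) = 32.6004 km
F: √((-0.2206·111.32)² + (0.1785·87.63)²) = √(603.055679 + 244.670756) = 29.1157 km
G: √((-0.0945·111.32)² + (-0.5041·87.63)²) = √(110.664930 + 1951.367279) = 45.4096 km
H: √((0.3256·111.32)² + (0.0801·87.63)²) = √(1313.757438 + 49.268649) = 36.9192 km
I: √((-0.0609·111.32)² + (-0.0921·87.63)²) = √(45.960102 + 65.136570) = 10.5402 km
J: √((-0.1063·111.32)² + (-0.0317·87.63)²) = √(140.027368 + 7.716567) = 12.1550 km
K: √((0.4489·111.32)² + (-0.2713·87.63)²) = √(2497.155610 + 565.203979) = 55.3386 km
L: √((0.4259·111.32)² + (-0.3324·87.63)²) = √(2247.820748 + 848.452734) = 55.6442 km
M: √((0.0065·111.32)² + (-0.4507·87.63)²) = √(0.523568 + 1559.842466) = 39.5015 km
Maximum: A at 61.3002 km.

A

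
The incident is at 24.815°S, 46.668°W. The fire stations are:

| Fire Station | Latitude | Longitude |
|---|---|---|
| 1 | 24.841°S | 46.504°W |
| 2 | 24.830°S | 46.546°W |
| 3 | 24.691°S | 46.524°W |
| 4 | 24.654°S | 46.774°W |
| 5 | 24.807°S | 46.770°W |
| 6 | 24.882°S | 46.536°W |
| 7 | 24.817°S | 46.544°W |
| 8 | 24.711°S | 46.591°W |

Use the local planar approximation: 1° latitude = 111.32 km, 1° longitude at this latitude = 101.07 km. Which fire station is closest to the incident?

5

Distances from 24.815°S, 46.668°W:
1: 16.826 km
2: 12.443 km
3: 20.059 km
4: 20.880 km
5: 10.348 km
6: 15.285 km
7: 12.535 km
8: 13.950 km
Minimum: 5 at 10.348 km.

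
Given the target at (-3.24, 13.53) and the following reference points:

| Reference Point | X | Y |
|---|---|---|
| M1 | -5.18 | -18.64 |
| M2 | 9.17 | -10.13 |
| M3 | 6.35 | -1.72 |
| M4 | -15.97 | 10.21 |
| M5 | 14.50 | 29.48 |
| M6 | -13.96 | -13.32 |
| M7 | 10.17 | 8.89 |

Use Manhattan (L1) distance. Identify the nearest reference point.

Distances from (-3.24, 13.53):
M1: 34.11
M2: 36.07
M3: 24.84
M4: 16.05
M5: 33.69
M6: 37.57
M7: 18.05
Minimum: M4 at 16.05.

M4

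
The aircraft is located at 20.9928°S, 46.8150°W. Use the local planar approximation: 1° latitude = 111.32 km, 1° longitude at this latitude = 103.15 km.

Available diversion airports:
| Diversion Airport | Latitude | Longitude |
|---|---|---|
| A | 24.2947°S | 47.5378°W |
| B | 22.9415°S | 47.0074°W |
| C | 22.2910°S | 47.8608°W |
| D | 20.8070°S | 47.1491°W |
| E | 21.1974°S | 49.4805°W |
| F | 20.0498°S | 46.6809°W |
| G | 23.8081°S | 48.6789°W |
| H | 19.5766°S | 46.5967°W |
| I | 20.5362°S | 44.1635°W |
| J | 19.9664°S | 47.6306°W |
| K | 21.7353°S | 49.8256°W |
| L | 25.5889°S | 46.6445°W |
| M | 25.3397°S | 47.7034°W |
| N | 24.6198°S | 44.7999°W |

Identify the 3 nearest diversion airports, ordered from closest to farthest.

Distances from 20.9928°S, 46.8150°W:
A: 375.0528 km
B: 217.8352 km
C: 180.3375 km
D: 40.1927 km
E: 275.8881 km
F: 105.8822 km
G: 367.6730 km
H: 159.2514 km
I: 278.1852 km
J: 141.8901 km
K: 321.3550 km
L: 511.9400 km
M: 492.4975 km
N: 454.1200 km
Sorted: D (40.1927 km) < F (105.8822 km) < J (141.8901 km) < H (159.2514 km) < C (180.3375 km) < …

D, F, J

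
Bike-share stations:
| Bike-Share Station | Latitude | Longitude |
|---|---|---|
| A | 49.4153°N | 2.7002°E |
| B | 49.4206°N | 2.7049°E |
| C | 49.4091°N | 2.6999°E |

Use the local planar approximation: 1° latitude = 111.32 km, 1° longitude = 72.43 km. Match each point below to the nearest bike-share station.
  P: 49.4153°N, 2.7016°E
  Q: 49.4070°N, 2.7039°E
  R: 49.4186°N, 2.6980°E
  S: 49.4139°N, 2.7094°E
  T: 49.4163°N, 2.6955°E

P at 49.4153°N, 2.7016°E:
  A: 0.1014 km
  B: 0.6366 km
  C: 0.7011 km
  → nearest: A (0.1014 km)
Q at 49.4070°N, 2.7039°E:
  A: 0.9620 km
  B: 1.5157 km
  C: 0.3723 km
  → nearest: C (0.3723 km)
R at 49.4186°N, 2.6980°E:
  A: 0.4004 km
  B: 0.5471 km
  C: 1.0665 km
  → nearest: A (0.4004 km)
S at 49.4139°N, 2.7094°E:
  A: 0.6843 km
  B: 0.8140 km
  C: 0.8712 km
  → nearest: A (0.6843 km)
T at 49.4163°N, 2.6955°E:
  A: 0.3582 km
  B: 0.8323 km
  C: 0.8625 km
  → nearest: A (0.3582 km)

P→A; Q→C; R→A; S→A; T→A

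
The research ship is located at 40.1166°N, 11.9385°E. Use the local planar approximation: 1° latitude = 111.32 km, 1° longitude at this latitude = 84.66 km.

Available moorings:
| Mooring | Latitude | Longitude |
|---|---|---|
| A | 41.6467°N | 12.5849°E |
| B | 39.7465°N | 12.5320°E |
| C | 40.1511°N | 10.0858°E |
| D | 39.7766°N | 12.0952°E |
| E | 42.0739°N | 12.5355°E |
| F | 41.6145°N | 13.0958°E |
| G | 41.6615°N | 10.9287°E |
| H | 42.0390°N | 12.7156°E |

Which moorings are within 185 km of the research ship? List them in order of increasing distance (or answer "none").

Distances from 40.1166°N, 11.9385°E:
A: √((1.5301·111.32)² + (0.6464·84.66)²) = √(29012.558264 + 2994.740692) = 178.9058 km
B: √((-0.3701·111.32)² + (0.5935·84.66)²) = √(1697.401437 + 2524.631373) = 64.9772 km
C: √((0.0345·111.32)² + (-1.8527·84.66)²) = √(14.749747 + 24601.791374) = 156.8966 km
D: √((-0.3400·111.32)² + (0.1567·84.66)²) = √(1432.531661 + 175.992646) = 40.1064 km
E: √((1.9573·111.32)² + (0.5970·84.66)²) = √(47474.586147 + 2554.495786) = 223.6718 km
F: √((1.4979·111.32)² + (1.1573·84.66)²) = √(27804.304552 + 9599.496056) = 193.4006 km
G: √((1.5449·111.32)² + (-1.0098·84.66)²) = √(29576.524664 + 7308.483335) = 192.0547 km
H: √((1.9224·111.32)² + (0.7771·84.66)²) = √(45796.671106 + 4328.230152) = 223.8859 km
Threshold 185 km: D (40.1064 km), B (64.9772 km), C (156.8966 km), A (178.9058 km) are within range.

D, B, C, A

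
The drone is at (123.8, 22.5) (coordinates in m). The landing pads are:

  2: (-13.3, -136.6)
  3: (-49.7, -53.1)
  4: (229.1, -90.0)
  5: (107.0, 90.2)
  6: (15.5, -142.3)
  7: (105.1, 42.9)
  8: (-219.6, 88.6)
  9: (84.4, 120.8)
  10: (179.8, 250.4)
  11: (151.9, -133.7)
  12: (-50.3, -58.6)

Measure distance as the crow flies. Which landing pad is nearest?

Distances from (123.8, 22.5):
2: 210.0 m
3: 189.3 m
4: 154.1 m
5: 69.8 m
6: 197.2 m
7: 27.7 m
8: 349.7 m
9: 105.9 m
10: 234.7 m
11: 158.7 m
12: 192.1 m
Minimum: 7 at 27.7 m.

7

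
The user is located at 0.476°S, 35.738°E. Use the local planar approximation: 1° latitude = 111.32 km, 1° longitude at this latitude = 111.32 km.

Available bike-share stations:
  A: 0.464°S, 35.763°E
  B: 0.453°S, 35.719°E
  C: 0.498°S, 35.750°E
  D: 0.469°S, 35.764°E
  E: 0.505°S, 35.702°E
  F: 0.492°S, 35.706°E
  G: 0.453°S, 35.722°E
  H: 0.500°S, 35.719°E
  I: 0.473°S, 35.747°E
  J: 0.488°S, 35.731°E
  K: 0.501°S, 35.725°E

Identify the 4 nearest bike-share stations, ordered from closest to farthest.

I, J, C, D

Distances from 0.476°S, 35.738°E:
A: √((0.012·111.32)² + (0.025·111.32)²) = √(1.78447 + 7.74509) = 3.087 km
B: √((0.023·111.32)² + (-0.019·111.32)²) = √(6.55544 + 4.47356) = 3.321 km
C: √((-0.022·111.32)² + (0.012·111.32)²) = √(5.99780 + 1.78447) = 2.790 km
D: √((0.007·111.32)² + (0.026·111.32)²) = √(0.60721 + 8.37709) = 2.997 km
E: √((-0.029·111.32)² + (-0.036·111.32)²) = √(10.42179 + 16.06022) = 5.146 km
F: √((-0.016·111.32)² + (-0.032·111.32)²) = √(3.17239 + 12.68955) = 3.983 km
G: √((0.023·111.32)² + (-0.016·111.32)²) = √(6.55544 + 3.17239) = 3.119 km
H: √((-0.024·111.32)² + (-0.019·111.32)²) = √(7.13787 + 4.47356) = 3.408 km
I: √((0.003·111.32)² + (0.009·111.32)²) = √(0.11153 + 1.00376) = 1.056 km
J: √((-0.012·111.32)² + (-0.007·111.32)²) = √(1.78447 + 0.60721) = 1.547 km
K: √((-0.025·111.32)² + (-0.013·111.32)²) = √(7.74509 + 2.09427) = 3.137 km
Sorted: I (1.056 km) < J (1.547 km) < C (2.790 km) < D (2.997 km) < A (3.087 km) < G (3.119 km) < …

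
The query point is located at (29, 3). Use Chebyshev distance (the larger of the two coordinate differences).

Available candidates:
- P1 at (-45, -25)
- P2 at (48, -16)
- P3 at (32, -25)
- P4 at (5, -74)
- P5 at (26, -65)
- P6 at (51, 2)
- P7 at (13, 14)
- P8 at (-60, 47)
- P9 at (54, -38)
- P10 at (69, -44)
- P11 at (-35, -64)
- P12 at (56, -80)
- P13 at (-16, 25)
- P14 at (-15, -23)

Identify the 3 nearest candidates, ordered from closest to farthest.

P7, P2, P6

Distances from (29, 3):
P1: max(|-74|, |-28|) = 74
P2: max(|19|, |-19|) = 19
P3: max(|3|, |-28|) = 28
P4: max(|-24|, |-77|) = 77
P5: max(|-3|, |-68|) = 68
P6: max(|22|, |-1|) = 22
P7: max(|-16|, |11|) = 16
P8: max(|-89|, |44|) = 89
P9: max(|25|, |-41|) = 41
P10: max(|40|, |-47|) = 47
P11: max(|-64|, |-67|) = 67
P12: max(|27|, |-83|) = 83
P13: max(|-45|, |22|) = 45
P14: max(|-44|, |-26|) = 44
Sorted: P7 (16) < P2 (19) < P6 (22) < P3 (28) < P9 (41) < …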